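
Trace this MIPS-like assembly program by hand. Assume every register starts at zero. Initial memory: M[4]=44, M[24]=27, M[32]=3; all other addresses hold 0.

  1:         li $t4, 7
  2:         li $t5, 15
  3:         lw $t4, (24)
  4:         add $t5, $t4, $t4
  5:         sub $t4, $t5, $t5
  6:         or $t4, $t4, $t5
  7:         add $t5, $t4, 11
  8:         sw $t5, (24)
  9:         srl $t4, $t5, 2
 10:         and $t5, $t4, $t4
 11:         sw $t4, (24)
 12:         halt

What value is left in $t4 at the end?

li $t4, 7 → $t4=7
li $t5, 15 → $t5=15
lw $t4, (24) → $t4=M[24]=27
add $t5, $t4, $t4 → $t5=27+27=54
sub $t4, $t5, $t5 → $t4=54-54=0
or $t4, $t4, $t5 → $t4=0|54=54
add $t5, $t4, 11 → $t5=54+11=65
sw $t5, (24) → M[24]=65
srl $t4, $t5, 2 → $t4=65>>2=16
and $t5, $t4, $t4 → $t5=16&16=16
sw $t4, (24) → M[24]=16
halt.

16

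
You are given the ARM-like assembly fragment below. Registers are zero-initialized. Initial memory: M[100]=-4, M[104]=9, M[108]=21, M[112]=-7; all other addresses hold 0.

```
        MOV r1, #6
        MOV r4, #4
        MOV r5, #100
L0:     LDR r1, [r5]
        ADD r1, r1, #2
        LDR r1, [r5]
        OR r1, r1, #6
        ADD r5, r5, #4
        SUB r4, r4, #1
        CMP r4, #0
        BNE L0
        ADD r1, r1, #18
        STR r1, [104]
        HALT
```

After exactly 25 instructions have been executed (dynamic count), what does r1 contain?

after MOV r1, #6: r1=6
after MOV r4, #4: r4=4
after MOV r5, #100: r5=100
after LDR r1, [r5]: r1=M[100]=-4
after ADD r1, r1, #2: r1=(-4)+2=-2
after LDR r1, [r5]: r1=M[100]=-4
after OR r1, r1, #6: r1=(-4)|6=-2
after ADD r5, r5, #4: r5=100+4=104
after SUB r4, r4, #1: r4=4-1=3
CMP r4, #0  (cmp 3,0)
BNE L0: taken
after LDR r1, [r5]: r1=M[104]=9
after ADD r1, r1, #2: r1=9+2=11
after LDR r1, [r5]: r1=M[104]=9
after OR r1, r1, #6: r1=9|6=15
after ADD r5, r5, #4: r5=104+4=108
after SUB r4, r4, #1: r4=3-1=2
CMP r4, #0  (cmp 2,0)
BNE L0: taken
after LDR r1, [r5]: r1=M[108]=21
after ADD r1, r1, #2: r1=21+2=23
after LDR r1, [r5]: r1=M[108]=21
after OR r1, r1, #6: r1=21|6=23
after ADD r5, r5, #4: r5=108+4=112
after SUB r4, r4, #1: r4=2-1=1
After step 25: r1 = 23.

23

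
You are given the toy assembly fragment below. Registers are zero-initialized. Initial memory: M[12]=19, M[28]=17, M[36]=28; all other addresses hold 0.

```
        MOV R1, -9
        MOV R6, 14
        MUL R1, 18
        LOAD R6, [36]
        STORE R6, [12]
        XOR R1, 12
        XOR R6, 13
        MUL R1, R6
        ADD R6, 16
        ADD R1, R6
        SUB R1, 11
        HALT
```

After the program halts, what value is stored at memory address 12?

MOV R1, -9 → R1=-9
MOV R6, 14 → R6=14
MUL R1, 18 → R1=(-9)*18=-162
LOAD R6, [36] → R6=M[36]=28
STORE R6, [12] → M[12]=28
XOR R1, 12 → R1=(-162)^12=-174
XOR R6, 13 → R6=28^13=17
MUL R1, R6 → R1=(-174)*17=-2958
ADD R6, 16 → R6=17+16=33
ADD R1, R6 → R1=(-2958)+33=-2925
SUB R1, 11 → R1=(-2925)-11=-2936
halt.

28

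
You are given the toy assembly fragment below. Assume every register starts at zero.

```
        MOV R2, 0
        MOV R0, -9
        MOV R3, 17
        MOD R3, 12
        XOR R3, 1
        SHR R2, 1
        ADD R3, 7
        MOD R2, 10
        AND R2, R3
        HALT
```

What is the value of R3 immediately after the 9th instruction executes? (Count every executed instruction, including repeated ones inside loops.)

MOV R2, 0 → R2=0
MOV R0, -9 → R0=-9
MOV R3, 17 → R3=17
MOD R3, 12 → R3=17%12=5
XOR R3, 1 → R3=5^1=4
SHR R2, 1 → R2=0>>1=0
ADD R3, 7 → R3=4+7=11
MOD R2, 10 → R2=0%10=0
AND R2, R3 → R2=0&11=0
After step 9: R3 = 11.

11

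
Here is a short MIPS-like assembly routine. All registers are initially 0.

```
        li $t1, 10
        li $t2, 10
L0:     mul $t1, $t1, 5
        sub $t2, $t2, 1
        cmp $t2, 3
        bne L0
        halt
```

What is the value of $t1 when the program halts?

781250

$t1=10
$t2=10
$t1=10*5=50
$t2=10-1=9
cmp $t2, 3  (cmp 9,3)
bne L0: taken
$t1=50*5=250
$t2=9-1=8
cmp $t2, 3  (cmp 8,3)
bne L0: taken
$t1=250*5=1250
$t2=8-1=7
cmp $t2, 3  (cmp 7,3)
bne L0: taken
$t1=1250*5=6250
$t2=7-1=6
cmp $t2, 3  (cmp 6,3)
bne L0: taken
$t1=6250*5=31250
$t2=6-1=5
cmp $t2, 3  (cmp 5,3)
bne L0: taken
$t1=31250*5=156250
$t2=5-1=4
cmp $t2, 3  (cmp 4,3)
bne L0: taken
$t1=156250*5=781250
$t2=4-1=3
cmp $t2, 3  (cmp 3,3)
bne L0: not taken
halt.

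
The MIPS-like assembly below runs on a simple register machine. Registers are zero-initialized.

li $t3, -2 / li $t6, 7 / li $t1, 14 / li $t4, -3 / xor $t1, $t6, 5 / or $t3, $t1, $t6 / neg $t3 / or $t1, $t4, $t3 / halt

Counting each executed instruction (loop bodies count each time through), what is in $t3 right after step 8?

-7

li $t3, -2 → $t3=-2
li $t6, 7 → $t6=7
li $t1, 14 → $t1=14
li $t4, -3 → $t4=-3
xor $t1, $t6, 5 → $t1=7^5=2
or $t3, $t1, $t6 → $t3=2|7=7
neg $t3 → $t3=-(7)=-7
or $t1, $t4, $t3 → $t1=(-3)|(-7)=-3
After step 8: $t3 = -7.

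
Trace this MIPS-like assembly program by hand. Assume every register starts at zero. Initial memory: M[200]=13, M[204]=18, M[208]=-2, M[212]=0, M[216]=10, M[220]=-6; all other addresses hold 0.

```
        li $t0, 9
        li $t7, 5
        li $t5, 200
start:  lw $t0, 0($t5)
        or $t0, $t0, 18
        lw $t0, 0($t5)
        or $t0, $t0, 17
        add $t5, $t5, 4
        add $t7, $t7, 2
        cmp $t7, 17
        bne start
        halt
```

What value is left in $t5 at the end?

224

after li $t0, 9: $t0=9
after li $t7, 5: $t7=5
after li $t5, 200: $t5=200
after lw $t0, 0($t5): $t0=M[200]=13
after or $t0, $t0, 18: $t0=13|18=31
after lw $t0, 0($t5): $t0=M[200]=13
after or $t0, $t0, 17: $t0=13|17=29
after add $t5, $t5, 4: $t5=200+4=204
after add $t7, $t7, 2: $t7=5+2=7
cmp $t7, 17  (cmp 7,17)
bne start: taken
after lw $t0, 0($t5): $t0=M[204]=18
after or $t0, $t0, 18: $t0=18|18=18
after lw $t0, 0($t5): $t0=M[204]=18
after or $t0, $t0, 17: $t0=18|17=19
after add $t5, $t5, 4: $t5=204+4=208
after add $t7, $t7, 2: $t7=7+2=9
cmp $t7, 17  (cmp 9,17)
bne start: taken
after lw $t0, 0($t5): $t0=M[208]=-2
after or $t0, $t0, 18: $t0=(-2)|18=-2
after lw $t0, 0($t5): $t0=M[208]=-2
after or $t0, $t0, 17: $t0=(-2)|17=-1
after add $t5, $t5, 4: $t5=208+4=212
after add $t7, $t7, 2: $t7=9+2=11
cmp $t7, 17  (cmp 11,17)
bne start: taken
after lw $t0, 0($t5): $t0=M[212]=0
after or $t0, $t0, 18: $t0=0|18=18
after lw $t0, 0($t5): $t0=M[212]=0
after or $t0, $t0, 17: $t0=0|17=17
after add $t5, $t5, 4: $t5=212+4=216
after add $t7, $t7, 2: $t7=11+2=13
cmp $t7, 17  (cmp 13,17)
bne start: taken
after lw $t0, 0($t5): $t0=M[216]=10
after or $t0, $t0, 18: $t0=10|18=26
after lw $t0, 0($t5): $t0=M[216]=10
after or $t0, $t0, 17: $t0=10|17=27
after add $t5, $t5, 4: $t5=216+4=220
after add $t7, $t7, 2: $t7=13+2=15
cmp $t7, 17  (cmp 15,17)
bne start: taken
after lw $t0, 0($t5): $t0=M[220]=-6
after or $t0, $t0, 18: $t0=(-6)|18=-6
after lw $t0, 0($t5): $t0=M[220]=-6
after or $t0, $t0, 17: $t0=(-6)|17=-5
after add $t5, $t5, 4: $t5=220+4=224
after add $t7, $t7, 2: $t7=15+2=17
cmp $t7, 17  (cmp 17,17)
bne start: not taken
halt.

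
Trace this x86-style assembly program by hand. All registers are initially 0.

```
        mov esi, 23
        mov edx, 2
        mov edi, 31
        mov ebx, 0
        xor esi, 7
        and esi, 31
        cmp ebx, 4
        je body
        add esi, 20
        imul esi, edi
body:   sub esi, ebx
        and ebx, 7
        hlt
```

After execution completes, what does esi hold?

1116

mov esi, 23 → esi=23
mov edx, 2 → edx=2
mov edi, 31 → edi=31
mov ebx, 0 → ebx=0
xor esi, 7 → esi=23^7=16
and esi, 31 → esi=16&31=16
cmp ebx, 4  (cmp 0,4)
je body: not taken
add esi, 20 → esi=16+20=36
imul esi, edi → esi=36*31=1116
sub esi, ebx → esi=1116-0=1116
and ebx, 7 → ebx=0&7=0
halt.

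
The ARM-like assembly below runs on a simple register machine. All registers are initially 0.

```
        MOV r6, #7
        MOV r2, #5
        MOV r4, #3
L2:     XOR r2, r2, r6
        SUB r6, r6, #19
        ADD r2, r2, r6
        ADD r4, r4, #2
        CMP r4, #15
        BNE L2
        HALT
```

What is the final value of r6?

after MOV r6, #7: r6=7
after MOV r2, #5: r2=5
after MOV r4, #3: r4=3
after XOR r2, r2, r6: r2=5^7=2
after SUB r6, r6, #19: r6=7-19=-12
after ADD r2, r2, r6: r2=2+(-12)=-10
after ADD r4, r4, #2: r4=3+2=5
CMP r4, #15  (cmp 5,15)
BNE L2: taken
after XOR r2, r2, r6: r2=(-10)^(-12)=2
after SUB r6, r6, #19: r6=(-12)-19=-31
after ADD r2, r2, r6: r2=2+(-31)=-29
after ADD r4, r4, #2: r4=5+2=7
CMP r4, #15  (cmp 7,15)
BNE L2: taken
after XOR r2, r2, r6: r2=(-29)^(-31)=2
after SUB r6, r6, #19: r6=(-31)-19=-50
after ADD r2, r2, r6: r2=2+(-50)=-48
after ADD r4, r4, #2: r4=7+2=9
CMP r4, #15  (cmp 9,15)
BNE L2: taken
after XOR r2, r2, r6: r2=(-48)^(-50)=30
after SUB r6, r6, #19: r6=(-50)-19=-69
after ADD r2, r2, r6: r2=30+(-69)=-39
after ADD r4, r4, #2: r4=9+2=11
CMP r4, #15  (cmp 11,15)
BNE L2: taken
after XOR r2, r2, r6: r2=(-39)^(-69)=98
after SUB r6, r6, #19: r6=(-69)-19=-88
after ADD r2, r2, r6: r2=98+(-88)=10
after ADD r4, r4, #2: r4=11+2=13
CMP r4, #15  (cmp 13,15)
BNE L2: taken
after XOR r2, r2, r6: r2=10^(-88)=-94
after SUB r6, r6, #19: r6=(-88)-19=-107
after ADD r2, r2, r6: r2=(-94)+(-107)=-201
after ADD r4, r4, #2: r4=13+2=15
CMP r4, #15  (cmp 15,15)
BNE L2: not taken
halt.

-107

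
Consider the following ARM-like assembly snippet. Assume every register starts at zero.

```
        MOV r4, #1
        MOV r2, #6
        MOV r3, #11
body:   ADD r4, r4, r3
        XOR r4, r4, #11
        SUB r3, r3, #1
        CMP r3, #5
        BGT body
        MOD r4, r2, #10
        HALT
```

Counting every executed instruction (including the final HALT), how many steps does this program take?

35

after MOV r4, #1: r4=1
after MOV r2, #6: r2=6
after MOV r3, #11: r3=11
after ADD r4, r4, r3: r4=1+11=12
after XOR r4, r4, #11: r4=12^11=7
after SUB r3, r3, #1: r3=11-1=10
CMP r3, #5  (cmp 10,5)
BGT body: taken
after ADD r4, r4, r3: r4=7+10=17
after XOR r4, r4, #11: r4=17^11=26
after SUB r3, r3, #1: r3=10-1=9
CMP r3, #5  (cmp 9,5)
BGT body: taken
after ADD r4, r4, r3: r4=26+9=35
after XOR r4, r4, #11: r4=35^11=40
after SUB r3, r3, #1: r3=9-1=8
CMP r3, #5  (cmp 8,5)
BGT body: taken
after ADD r4, r4, r3: r4=40+8=48
after XOR r4, r4, #11: r4=48^11=59
after SUB r3, r3, #1: r3=8-1=7
CMP r3, #5  (cmp 7,5)
BGT body: taken
after ADD r4, r4, r3: r4=59+7=66
after XOR r4, r4, #11: r4=66^11=73
after SUB r3, r3, #1: r3=7-1=6
CMP r3, #5  (cmp 6,5)
BGT body: taken
after ADD r4, r4, r3: r4=73+6=79
after XOR r4, r4, #11: r4=79^11=68
after SUB r3, r3, #1: r3=6-1=5
CMP r3, #5  (cmp 5,5)
BGT body: not taken
after MOD r4, r2, #10: r4=6%10=6
halt.
Total executed instructions: 35.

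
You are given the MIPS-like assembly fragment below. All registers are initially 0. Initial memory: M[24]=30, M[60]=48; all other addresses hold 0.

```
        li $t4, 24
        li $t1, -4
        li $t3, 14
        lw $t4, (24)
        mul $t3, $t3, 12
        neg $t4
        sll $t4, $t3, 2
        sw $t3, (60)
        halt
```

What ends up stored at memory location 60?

after li $t4, 24: $t4=24
after li $t1, -4: $t1=-4
after li $t3, 14: $t3=14
after lw $t4, (24): $t4=M[24]=30
after mul $t3, $t3, 12: $t3=14*12=168
after neg $t4: $t4=-(30)=-30
after sll $t4, $t3, 2: $t4=168<<2=672
sw $t3, (60) → M[60]=168
halt.

168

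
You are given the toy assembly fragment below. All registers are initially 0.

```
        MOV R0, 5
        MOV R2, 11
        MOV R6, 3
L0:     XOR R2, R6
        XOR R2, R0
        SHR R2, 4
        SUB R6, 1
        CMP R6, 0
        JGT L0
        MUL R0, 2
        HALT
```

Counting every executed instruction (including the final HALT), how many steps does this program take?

R0=5
R2=11
R6=3
R2=11^3=8
R2=8^5=13
R2=13>>4=0
R6=3-1=2
CMP R6, 0  (cmp 2,0)
JGT L0: taken
R2=0^2=2
R2=2^5=7
R2=7>>4=0
R6=2-1=1
CMP R6, 0  (cmp 1,0)
JGT L0: taken
R2=0^1=1
R2=1^5=4
R2=4>>4=0
R6=1-1=0
CMP R6, 0  (cmp 0,0)
JGT L0: not taken
R0=5*2=10
halt.
Total executed instructions: 23.

23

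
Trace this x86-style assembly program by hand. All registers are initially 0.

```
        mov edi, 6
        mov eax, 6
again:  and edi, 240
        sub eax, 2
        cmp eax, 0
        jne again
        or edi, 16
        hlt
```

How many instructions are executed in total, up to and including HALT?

16

edi=6
eax=6
edi=6&240=0
eax=6-2=4
cmp eax, 0  (cmp 4,0)
jne again: taken
edi=0&240=0
eax=4-2=2
cmp eax, 0  (cmp 2,0)
jne again: taken
edi=0&240=0
eax=2-2=0
cmp eax, 0  (cmp 0,0)
jne again: not taken
edi=0|16=16
halt.
Total executed instructions: 16.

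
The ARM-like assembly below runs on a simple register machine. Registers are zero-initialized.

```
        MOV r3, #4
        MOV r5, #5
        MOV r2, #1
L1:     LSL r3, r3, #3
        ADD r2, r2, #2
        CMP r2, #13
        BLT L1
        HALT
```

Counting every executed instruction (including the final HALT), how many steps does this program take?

after MOV r3, #4: r3=4
after MOV r5, #5: r5=5
after MOV r2, #1: r2=1
after LSL r3, r3, #3: r3=4<<3=32
after ADD r2, r2, #2: r2=1+2=3
CMP r2, #13  (cmp 3,13)
BLT L1: taken
after LSL r3, r3, #3: r3=32<<3=256
after ADD r2, r2, #2: r2=3+2=5
CMP r2, #13  (cmp 5,13)
BLT L1: taken
after LSL r3, r3, #3: r3=256<<3=2048
after ADD r2, r2, #2: r2=5+2=7
CMP r2, #13  (cmp 7,13)
BLT L1: taken
after LSL r3, r3, #3: r3=2048<<3=16384
after ADD r2, r2, #2: r2=7+2=9
CMP r2, #13  (cmp 9,13)
BLT L1: taken
after LSL r3, r3, #3: r3=16384<<3=131072
after ADD r2, r2, #2: r2=9+2=11
CMP r2, #13  (cmp 11,13)
BLT L1: taken
after LSL r3, r3, #3: r3=131072<<3=1048576
after ADD r2, r2, #2: r2=11+2=13
CMP r2, #13  (cmp 13,13)
BLT L1: not taken
halt.
Total executed instructions: 28.

28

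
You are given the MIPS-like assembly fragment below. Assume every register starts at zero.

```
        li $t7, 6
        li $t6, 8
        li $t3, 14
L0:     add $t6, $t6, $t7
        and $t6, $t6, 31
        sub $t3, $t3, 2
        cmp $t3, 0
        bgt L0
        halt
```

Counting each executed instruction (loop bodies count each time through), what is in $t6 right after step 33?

$t7=6
$t6=8
$t3=14
$t6=8+6=14
$t6=14&31=14
$t3=14-2=12
cmp $t3, 0  (cmp 12,0)
bgt L0: taken
$t6=14+6=20
$t6=20&31=20
$t3=12-2=10
cmp $t3, 0  (cmp 10,0)
bgt L0: taken
$t6=20+6=26
$t6=26&31=26
$t3=10-2=8
cmp $t3, 0  (cmp 8,0)
bgt L0: taken
$t6=26+6=32
$t6=32&31=0
$t3=8-2=6
cmp $t3, 0  (cmp 6,0)
bgt L0: taken
$t6=0+6=6
$t6=6&31=6
$t3=6-2=4
cmp $t3, 0  (cmp 4,0)
bgt L0: taken
$t6=6+6=12
$t6=12&31=12
$t3=4-2=2
cmp $t3, 0  (cmp 2,0)
bgt L0: taken
After step 33: $t6 = 12.

12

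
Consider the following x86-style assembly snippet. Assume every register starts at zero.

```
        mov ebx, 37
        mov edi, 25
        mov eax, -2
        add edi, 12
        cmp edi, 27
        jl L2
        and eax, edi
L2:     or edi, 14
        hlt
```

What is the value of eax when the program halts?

ebx=37
edi=25
eax=-2
edi=25+12=37
cmp edi, 27  (cmp 37,27)
jl L2: not taken
eax=(-2)&37=36
edi=37|14=47
halt.

36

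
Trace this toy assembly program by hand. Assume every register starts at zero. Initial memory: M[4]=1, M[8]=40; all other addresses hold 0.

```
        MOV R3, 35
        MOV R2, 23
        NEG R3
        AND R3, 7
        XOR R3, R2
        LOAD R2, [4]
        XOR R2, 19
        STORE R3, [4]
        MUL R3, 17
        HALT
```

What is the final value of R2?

R3=35
R2=23
R3=-(35)=-35
R3=(-35)&7=5
R3=5^23=18
R2=M[4]=1
R2=1^19=18
STORE R3, [4] → M[4]=18
R3=18*17=306
halt.

18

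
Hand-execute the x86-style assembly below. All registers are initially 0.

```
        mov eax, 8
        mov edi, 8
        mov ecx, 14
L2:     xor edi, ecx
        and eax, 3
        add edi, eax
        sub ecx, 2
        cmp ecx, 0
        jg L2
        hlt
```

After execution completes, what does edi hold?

mov eax, 8 → eax=8
mov edi, 8 → edi=8
mov ecx, 14 → ecx=14
xor edi, ecx → edi=8^14=6
and eax, 3 → eax=8&3=0
add edi, eax → edi=6+0=6
sub ecx, 2 → ecx=14-2=12
cmp ecx, 0  (cmp 12,0)
jg L2: taken
xor edi, ecx → edi=6^12=10
and eax, 3 → eax=0&3=0
add edi, eax → edi=10+0=10
sub ecx, 2 → ecx=12-2=10
cmp ecx, 0  (cmp 10,0)
jg L2: taken
xor edi, ecx → edi=10^10=0
and eax, 3 → eax=0&3=0
add edi, eax → edi=0+0=0
sub ecx, 2 → ecx=10-2=8
cmp ecx, 0  (cmp 8,0)
jg L2: taken
xor edi, ecx → edi=0^8=8
and eax, 3 → eax=0&3=0
add edi, eax → edi=8+0=8
sub ecx, 2 → ecx=8-2=6
cmp ecx, 0  (cmp 6,0)
jg L2: taken
xor edi, ecx → edi=8^6=14
and eax, 3 → eax=0&3=0
add edi, eax → edi=14+0=14
sub ecx, 2 → ecx=6-2=4
cmp ecx, 0  (cmp 4,0)
jg L2: taken
xor edi, ecx → edi=14^4=10
and eax, 3 → eax=0&3=0
add edi, eax → edi=10+0=10
sub ecx, 2 → ecx=4-2=2
cmp ecx, 0  (cmp 2,0)
jg L2: taken
xor edi, ecx → edi=10^2=8
and eax, 3 → eax=0&3=0
add edi, eax → edi=8+0=8
sub ecx, 2 → ecx=2-2=0
cmp ecx, 0  (cmp 0,0)
jg L2: not taken
halt.

8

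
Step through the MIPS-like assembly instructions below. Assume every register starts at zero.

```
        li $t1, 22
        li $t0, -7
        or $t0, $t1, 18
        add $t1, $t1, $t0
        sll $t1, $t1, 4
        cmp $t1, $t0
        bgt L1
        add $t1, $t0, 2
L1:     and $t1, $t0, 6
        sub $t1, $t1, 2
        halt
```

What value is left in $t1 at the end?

$t1=22
$t0=-7
$t0=22|18=22
$t1=22+22=44
$t1=44<<4=704
cmp $t1, $t0  (cmp 704,22)
bgt L1: taken
$t1=22&6=6
$t1=6-2=4
halt.

4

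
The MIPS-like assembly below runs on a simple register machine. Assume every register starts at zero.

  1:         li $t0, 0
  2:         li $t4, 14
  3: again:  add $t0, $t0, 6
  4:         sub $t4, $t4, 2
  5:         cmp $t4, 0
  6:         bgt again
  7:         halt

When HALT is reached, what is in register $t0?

42

$t0=0
$t4=14
$t0=0+6=6
$t4=14-2=12
cmp $t4, 0  (cmp 12,0)
bgt again: taken
$t0=6+6=12
$t4=12-2=10
cmp $t4, 0  (cmp 10,0)
bgt again: taken
$t0=12+6=18
$t4=10-2=8
cmp $t4, 0  (cmp 8,0)
bgt again: taken
$t0=18+6=24
$t4=8-2=6
cmp $t4, 0  (cmp 6,0)
bgt again: taken
$t0=24+6=30
$t4=6-2=4
cmp $t4, 0  (cmp 4,0)
bgt again: taken
$t0=30+6=36
$t4=4-2=2
cmp $t4, 0  (cmp 2,0)
bgt again: taken
$t0=36+6=42
$t4=2-2=0
cmp $t4, 0  (cmp 0,0)
bgt again: not taken
halt.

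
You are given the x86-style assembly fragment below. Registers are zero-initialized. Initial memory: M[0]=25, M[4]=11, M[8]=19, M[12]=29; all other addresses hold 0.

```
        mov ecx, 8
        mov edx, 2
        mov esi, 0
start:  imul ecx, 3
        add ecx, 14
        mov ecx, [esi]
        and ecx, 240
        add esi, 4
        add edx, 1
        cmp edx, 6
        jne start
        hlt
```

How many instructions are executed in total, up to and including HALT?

ecx=8
edx=2
esi=0
ecx=8*3=24
ecx=24+14=38
ecx=M[0]=25
ecx=25&240=16
esi=0+4=4
edx=2+1=3
cmp edx, 6  (cmp 3,6)
jne start: taken
ecx=16*3=48
ecx=48+14=62
ecx=M[4]=11
ecx=11&240=0
esi=4+4=8
edx=3+1=4
cmp edx, 6  (cmp 4,6)
jne start: taken
ecx=0*3=0
ecx=0+14=14
ecx=M[8]=19
ecx=19&240=16
esi=8+4=12
edx=4+1=5
cmp edx, 6  (cmp 5,6)
jne start: taken
ecx=16*3=48
ecx=48+14=62
ecx=M[12]=29
ecx=29&240=16
esi=12+4=16
edx=5+1=6
cmp edx, 6  (cmp 6,6)
jne start: not taken
halt.
Total executed instructions: 36.

36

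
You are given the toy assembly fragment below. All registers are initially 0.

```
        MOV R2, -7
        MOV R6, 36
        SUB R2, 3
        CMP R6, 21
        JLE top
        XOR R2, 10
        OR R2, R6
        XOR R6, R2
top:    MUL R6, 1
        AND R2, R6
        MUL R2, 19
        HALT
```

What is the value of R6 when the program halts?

-40

MOV R2, -7 → R2=-7
MOV R6, 36 → R6=36
SUB R2, 3 → R2=(-7)-3=-10
CMP R6, 21  (cmp 36,21)
JLE top: not taken
XOR R2, 10 → R2=(-10)^10=-4
OR R2, R6 → R2=(-4)|36=-4
XOR R6, R2 → R6=36^(-4)=-40
MUL R6, 1 → R6=(-40)*1=-40
AND R2, R6 → R2=(-4)&(-40)=-40
MUL R2, 19 → R2=(-40)*19=-760
halt.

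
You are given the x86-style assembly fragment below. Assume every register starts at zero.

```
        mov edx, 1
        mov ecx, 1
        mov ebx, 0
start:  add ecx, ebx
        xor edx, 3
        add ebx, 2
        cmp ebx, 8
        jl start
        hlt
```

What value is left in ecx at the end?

13

mov edx, 1 → edx=1
mov ecx, 1 → ecx=1
mov ebx, 0 → ebx=0
add ecx, ebx → ecx=1+0=1
xor edx, 3 → edx=1^3=2
add ebx, 2 → ebx=0+2=2
cmp ebx, 8  (cmp 2,8)
jl start: taken
add ecx, ebx → ecx=1+2=3
xor edx, 3 → edx=2^3=1
add ebx, 2 → ebx=2+2=4
cmp ebx, 8  (cmp 4,8)
jl start: taken
add ecx, ebx → ecx=3+4=7
xor edx, 3 → edx=1^3=2
add ebx, 2 → ebx=4+2=6
cmp ebx, 8  (cmp 6,8)
jl start: taken
add ecx, ebx → ecx=7+6=13
xor edx, 3 → edx=2^3=1
add ebx, 2 → ebx=6+2=8
cmp ebx, 8  (cmp 8,8)
jl start: not taken
halt.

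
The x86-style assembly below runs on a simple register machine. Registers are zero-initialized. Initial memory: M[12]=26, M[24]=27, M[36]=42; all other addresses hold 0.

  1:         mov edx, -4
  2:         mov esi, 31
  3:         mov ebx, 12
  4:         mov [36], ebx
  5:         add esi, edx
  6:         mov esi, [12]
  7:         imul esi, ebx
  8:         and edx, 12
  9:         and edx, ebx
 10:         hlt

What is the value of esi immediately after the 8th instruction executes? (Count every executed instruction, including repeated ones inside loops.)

312

edx=-4
esi=31
ebx=12
mov [36], ebx → M[36]=12
esi=31+(-4)=27
esi=M[12]=26
esi=26*12=312
edx=(-4)&12=12
After step 8: esi = 312.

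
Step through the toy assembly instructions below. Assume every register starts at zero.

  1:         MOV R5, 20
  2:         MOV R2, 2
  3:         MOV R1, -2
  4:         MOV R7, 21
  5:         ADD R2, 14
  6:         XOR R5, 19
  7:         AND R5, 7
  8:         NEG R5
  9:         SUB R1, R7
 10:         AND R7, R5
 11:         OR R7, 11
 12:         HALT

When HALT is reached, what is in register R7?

27

MOV R5, 20 → R5=20
MOV R2, 2 → R2=2
MOV R1, -2 → R1=-2
MOV R7, 21 → R7=21
ADD R2, 14 → R2=2+14=16
XOR R5, 19 → R5=20^19=7
AND R5, 7 → R5=7&7=7
NEG R5 → R5=-(7)=-7
SUB R1, R7 → R1=(-2)-21=-23
AND R7, R5 → R7=21&(-7)=17
OR R7, 11 → R7=17|11=27
halt.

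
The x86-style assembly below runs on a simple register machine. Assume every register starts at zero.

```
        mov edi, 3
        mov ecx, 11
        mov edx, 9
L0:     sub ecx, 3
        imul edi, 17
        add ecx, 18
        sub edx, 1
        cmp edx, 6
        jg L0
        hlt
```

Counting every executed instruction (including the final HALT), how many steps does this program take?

22

mov edi, 3 → edi=3
mov ecx, 11 → ecx=11
mov edx, 9 → edx=9
sub ecx, 3 → ecx=11-3=8
imul edi, 17 → edi=3*17=51
add ecx, 18 → ecx=8+18=26
sub edx, 1 → edx=9-1=8
cmp edx, 6  (cmp 8,6)
jg L0: taken
sub ecx, 3 → ecx=26-3=23
imul edi, 17 → edi=51*17=867
add ecx, 18 → ecx=23+18=41
sub edx, 1 → edx=8-1=7
cmp edx, 6  (cmp 7,6)
jg L0: taken
sub ecx, 3 → ecx=41-3=38
imul edi, 17 → edi=867*17=14739
add ecx, 18 → ecx=38+18=56
sub edx, 1 → edx=7-1=6
cmp edx, 6  (cmp 6,6)
jg L0: not taken
halt.
Total executed instructions: 22.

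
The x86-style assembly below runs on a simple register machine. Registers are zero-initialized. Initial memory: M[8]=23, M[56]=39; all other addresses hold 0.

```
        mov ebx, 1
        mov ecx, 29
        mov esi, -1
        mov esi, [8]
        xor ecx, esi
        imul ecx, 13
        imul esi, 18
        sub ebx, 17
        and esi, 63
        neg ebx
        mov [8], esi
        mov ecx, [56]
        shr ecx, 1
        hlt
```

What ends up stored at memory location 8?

ebx=1
ecx=29
esi=-1
esi=M[8]=23
ecx=29^23=10
ecx=10*13=130
esi=23*18=414
ebx=1-17=-16
esi=414&63=30
ebx=-(-16)=16
mov [8], esi → M[8]=30
ecx=M[56]=39
ecx=39>>1=19
halt.

30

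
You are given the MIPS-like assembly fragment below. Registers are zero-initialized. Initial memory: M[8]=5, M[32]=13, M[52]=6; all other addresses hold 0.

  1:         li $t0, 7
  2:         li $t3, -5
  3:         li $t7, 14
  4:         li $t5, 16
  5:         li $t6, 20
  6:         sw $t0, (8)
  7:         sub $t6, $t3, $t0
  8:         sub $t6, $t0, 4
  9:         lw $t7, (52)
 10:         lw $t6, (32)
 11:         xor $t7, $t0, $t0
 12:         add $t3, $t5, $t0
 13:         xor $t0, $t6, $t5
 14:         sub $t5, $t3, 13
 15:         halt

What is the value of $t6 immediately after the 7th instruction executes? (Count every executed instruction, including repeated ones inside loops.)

after li $t0, 7: $t0=7
after li $t3, -5: $t3=-5
after li $t7, 14: $t7=14
after li $t5, 16: $t5=16
after li $t6, 20: $t6=20
sw $t0, (8) → M[8]=7
after sub $t6, $t3, $t0: $t6=(-5)-7=-12
After step 7: $t6 = -12.

-12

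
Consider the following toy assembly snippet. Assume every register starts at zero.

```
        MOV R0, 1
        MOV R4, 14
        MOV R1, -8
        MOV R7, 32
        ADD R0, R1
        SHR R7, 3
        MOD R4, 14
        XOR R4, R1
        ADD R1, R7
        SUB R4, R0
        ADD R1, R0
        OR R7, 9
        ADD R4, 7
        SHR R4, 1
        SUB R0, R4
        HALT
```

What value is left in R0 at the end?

R0=1
R4=14
R1=-8
R7=32
R0=1+(-8)=-7
R7=32>>3=4
R4=14%14=0
R4=0^(-8)=-8
R1=(-8)+4=-4
R4=(-8)-(-7)=-1
R1=(-4)+(-7)=-11
R7=4|9=13
R4=(-1)+7=6
R4=6>>1=3
R0=(-7)-3=-10
halt.

-10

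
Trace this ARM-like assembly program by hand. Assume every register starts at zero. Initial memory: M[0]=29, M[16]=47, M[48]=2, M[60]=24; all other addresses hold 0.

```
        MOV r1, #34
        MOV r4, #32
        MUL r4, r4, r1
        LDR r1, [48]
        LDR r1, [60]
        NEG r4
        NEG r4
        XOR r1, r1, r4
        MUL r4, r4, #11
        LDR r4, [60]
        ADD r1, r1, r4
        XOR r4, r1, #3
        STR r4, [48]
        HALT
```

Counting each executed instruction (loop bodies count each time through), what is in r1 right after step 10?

MOV r1, #34 → r1=34
MOV r4, #32 → r4=32
MUL r4, r4, r1 → r4=32*34=1088
LDR r1, [48] → r1=M[48]=2
LDR r1, [60] → r1=M[60]=24
NEG r4 → r4=-(1088)=-1088
NEG r4 → r4=-(-1088)=1088
XOR r1, r1, r4 → r1=24^1088=1112
MUL r4, r4, #11 → r4=1088*11=11968
LDR r4, [60] → r4=M[60]=24
After step 10: r1 = 1112.

1112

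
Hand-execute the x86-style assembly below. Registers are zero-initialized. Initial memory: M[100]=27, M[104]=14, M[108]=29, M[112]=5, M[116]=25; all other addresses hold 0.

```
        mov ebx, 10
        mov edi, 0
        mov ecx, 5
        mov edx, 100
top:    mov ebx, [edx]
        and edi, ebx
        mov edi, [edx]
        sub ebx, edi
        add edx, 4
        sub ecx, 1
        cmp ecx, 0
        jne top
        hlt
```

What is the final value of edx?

120

mov ebx, 10 → ebx=10
mov edi, 0 → edi=0
mov ecx, 5 → ecx=5
mov edx, 100 → edx=100
mov ebx, [edx] → ebx=M[100]=27
and edi, ebx → edi=0&27=0
mov edi, [edx] → edi=M[100]=27
sub ebx, edi → ebx=27-27=0
add edx, 4 → edx=100+4=104
sub ecx, 1 → ecx=5-1=4
cmp ecx, 0  (cmp 4,0)
jne top: taken
mov ebx, [edx] → ebx=M[104]=14
and edi, ebx → edi=27&14=10
mov edi, [edx] → edi=M[104]=14
sub ebx, edi → ebx=14-14=0
add edx, 4 → edx=104+4=108
sub ecx, 1 → ecx=4-1=3
cmp ecx, 0  (cmp 3,0)
jne top: taken
mov ebx, [edx] → ebx=M[108]=29
and edi, ebx → edi=14&29=12
mov edi, [edx] → edi=M[108]=29
sub ebx, edi → ebx=29-29=0
add edx, 4 → edx=108+4=112
sub ecx, 1 → ecx=3-1=2
cmp ecx, 0  (cmp 2,0)
jne top: taken
mov ebx, [edx] → ebx=M[112]=5
and edi, ebx → edi=29&5=5
mov edi, [edx] → edi=M[112]=5
sub ebx, edi → ebx=5-5=0
add edx, 4 → edx=112+4=116
sub ecx, 1 → ecx=2-1=1
cmp ecx, 0  (cmp 1,0)
jne top: taken
mov ebx, [edx] → ebx=M[116]=25
and edi, ebx → edi=5&25=1
mov edi, [edx] → edi=M[116]=25
sub ebx, edi → ebx=25-25=0
add edx, 4 → edx=116+4=120
sub ecx, 1 → ecx=1-1=0
cmp ecx, 0  (cmp 0,0)
jne top: not taken
halt.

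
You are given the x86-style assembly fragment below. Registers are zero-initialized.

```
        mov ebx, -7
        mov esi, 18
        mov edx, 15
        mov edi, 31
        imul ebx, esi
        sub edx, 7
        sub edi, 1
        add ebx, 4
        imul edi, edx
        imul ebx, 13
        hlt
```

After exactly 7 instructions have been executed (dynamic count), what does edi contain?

30

ebx=-7
esi=18
edx=15
edi=31
ebx=(-7)*18=-126
edx=15-7=8
edi=31-1=30
After step 7: edi = 30.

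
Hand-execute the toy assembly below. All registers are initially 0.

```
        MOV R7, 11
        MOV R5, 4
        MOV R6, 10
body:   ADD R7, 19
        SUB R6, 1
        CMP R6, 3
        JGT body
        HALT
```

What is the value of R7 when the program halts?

R7=11
R5=4
R6=10
R7=11+19=30
R6=10-1=9
CMP R6, 3  (cmp 9,3)
JGT body: taken
R7=30+19=49
R6=9-1=8
CMP R6, 3  (cmp 8,3)
JGT body: taken
R7=49+19=68
R6=8-1=7
CMP R6, 3  (cmp 7,3)
JGT body: taken
R7=68+19=87
R6=7-1=6
CMP R6, 3  (cmp 6,3)
JGT body: taken
R7=87+19=106
R6=6-1=5
CMP R6, 3  (cmp 5,3)
JGT body: taken
R7=106+19=125
R6=5-1=4
CMP R6, 3  (cmp 4,3)
JGT body: taken
R7=125+19=144
R6=4-1=3
CMP R6, 3  (cmp 3,3)
JGT body: not taken
halt.

144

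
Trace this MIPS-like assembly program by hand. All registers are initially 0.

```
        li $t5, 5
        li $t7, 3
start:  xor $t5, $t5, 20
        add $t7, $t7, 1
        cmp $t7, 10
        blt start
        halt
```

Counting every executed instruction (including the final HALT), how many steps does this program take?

31

$t5=5
$t7=3
$t5=5^20=17
$t7=3+1=4
cmp $t7, 10  (cmp 4,10)
blt start: taken
$t5=17^20=5
$t7=4+1=5
cmp $t7, 10  (cmp 5,10)
blt start: taken
$t5=5^20=17
$t7=5+1=6
cmp $t7, 10  (cmp 6,10)
blt start: taken
$t5=17^20=5
$t7=6+1=7
cmp $t7, 10  (cmp 7,10)
blt start: taken
$t5=5^20=17
$t7=7+1=8
cmp $t7, 10  (cmp 8,10)
blt start: taken
$t5=17^20=5
$t7=8+1=9
cmp $t7, 10  (cmp 9,10)
blt start: taken
$t5=5^20=17
$t7=9+1=10
cmp $t7, 10  (cmp 10,10)
blt start: not taken
halt.
Total executed instructions: 31.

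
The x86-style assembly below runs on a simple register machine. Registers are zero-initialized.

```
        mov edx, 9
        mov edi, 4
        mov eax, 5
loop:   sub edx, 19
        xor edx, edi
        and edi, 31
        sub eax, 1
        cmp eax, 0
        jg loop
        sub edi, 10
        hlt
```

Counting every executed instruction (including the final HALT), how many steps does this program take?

mov edx, 9 → edx=9
mov edi, 4 → edi=4
mov eax, 5 → eax=5
sub edx, 19 → edx=9-19=-10
xor edx, edi → edx=(-10)^4=-14
and edi, 31 → edi=4&31=4
sub eax, 1 → eax=5-1=4
cmp eax, 0  (cmp 4,0)
jg loop: taken
sub edx, 19 → edx=(-14)-19=-33
xor edx, edi → edx=(-33)^4=-37
and edi, 31 → edi=4&31=4
sub eax, 1 → eax=4-1=3
cmp eax, 0  (cmp 3,0)
jg loop: taken
sub edx, 19 → edx=(-37)-19=-56
xor edx, edi → edx=(-56)^4=-52
and edi, 31 → edi=4&31=4
sub eax, 1 → eax=3-1=2
cmp eax, 0  (cmp 2,0)
jg loop: taken
sub edx, 19 → edx=(-52)-19=-71
xor edx, edi → edx=(-71)^4=-67
and edi, 31 → edi=4&31=4
sub eax, 1 → eax=2-1=1
cmp eax, 0  (cmp 1,0)
jg loop: taken
sub edx, 19 → edx=(-67)-19=-86
xor edx, edi → edx=(-86)^4=-82
and edi, 31 → edi=4&31=4
sub eax, 1 → eax=1-1=0
cmp eax, 0  (cmp 0,0)
jg loop: not taken
sub edi, 10 → edi=4-10=-6
halt.
Total executed instructions: 35.

35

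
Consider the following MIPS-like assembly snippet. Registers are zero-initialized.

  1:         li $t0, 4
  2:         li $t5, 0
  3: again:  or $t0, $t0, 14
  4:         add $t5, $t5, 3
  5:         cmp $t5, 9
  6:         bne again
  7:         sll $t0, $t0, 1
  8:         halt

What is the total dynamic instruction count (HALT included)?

16

$t0=4
$t5=0
$t0=4|14=14
$t5=0+3=3
cmp $t5, 9  (cmp 3,9)
bne again: taken
$t0=14|14=14
$t5=3+3=6
cmp $t5, 9  (cmp 6,9)
bne again: taken
$t0=14|14=14
$t5=6+3=9
cmp $t5, 9  (cmp 9,9)
bne again: not taken
$t0=14<<1=28
halt.
Total executed instructions: 16.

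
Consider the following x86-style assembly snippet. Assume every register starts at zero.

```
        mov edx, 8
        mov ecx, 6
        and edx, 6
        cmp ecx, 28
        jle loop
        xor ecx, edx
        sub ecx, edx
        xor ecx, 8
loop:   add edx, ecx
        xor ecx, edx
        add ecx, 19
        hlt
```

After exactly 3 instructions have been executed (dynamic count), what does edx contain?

after mov edx, 8: edx=8
after mov ecx, 6: ecx=6
after and edx, 6: edx=8&6=0
After step 3: edx = 0.

0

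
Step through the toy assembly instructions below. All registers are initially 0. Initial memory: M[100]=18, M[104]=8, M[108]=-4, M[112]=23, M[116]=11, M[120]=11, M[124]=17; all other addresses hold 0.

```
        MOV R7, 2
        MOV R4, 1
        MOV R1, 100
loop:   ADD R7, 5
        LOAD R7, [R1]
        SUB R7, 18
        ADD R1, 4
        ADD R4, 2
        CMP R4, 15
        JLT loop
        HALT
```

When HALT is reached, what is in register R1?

after MOV R7, 2: R7=2
after MOV R4, 1: R4=1
after MOV R1, 100: R1=100
after ADD R7, 5: R7=2+5=7
after LOAD R7, [R1]: R7=M[100]=18
after SUB R7, 18: R7=18-18=0
after ADD R1, 4: R1=100+4=104
after ADD R4, 2: R4=1+2=3
CMP R4, 15  (cmp 3,15)
JLT loop: taken
after ADD R7, 5: R7=0+5=5
after LOAD R7, [R1]: R7=M[104]=8
after SUB R7, 18: R7=8-18=-10
after ADD R1, 4: R1=104+4=108
after ADD R4, 2: R4=3+2=5
CMP R4, 15  (cmp 5,15)
JLT loop: taken
after ADD R7, 5: R7=(-10)+5=-5
after LOAD R7, [R1]: R7=M[108]=-4
after SUB R7, 18: R7=(-4)-18=-22
after ADD R1, 4: R1=108+4=112
after ADD R4, 2: R4=5+2=7
CMP R4, 15  (cmp 7,15)
JLT loop: taken
after ADD R7, 5: R7=(-22)+5=-17
after LOAD R7, [R1]: R7=M[112]=23
after SUB R7, 18: R7=23-18=5
after ADD R1, 4: R1=112+4=116
after ADD R4, 2: R4=7+2=9
CMP R4, 15  (cmp 9,15)
JLT loop: taken
after ADD R7, 5: R7=5+5=10
after LOAD R7, [R1]: R7=M[116]=11
after SUB R7, 18: R7=11-18=-7
after ADD R1, 4: R1=116+4=120
after ADD R4, 2: R4=9+2=11
CMP R4, 15  (cmp 11,15)
JLT loop: taken
after ADD R7, 5: R7=(-7)+5=-2
after LOAD R7, [R1]: R7=M[120]=11
after SUB R7, 18: R7=11-18=-7
after ADD R1, 4: R1=120+4=124
after ADD R4, 2: R4=11+2=13
CMP R4, 15  (cmp 13,15)
JLT loop: taken
after ADD R7, 5: R7=(-7)+5=-2
after LOAD R7, [R1]: R7=M[124]=17
after SUB R7, 18: R7=17-18=-1
after ADD R1, 4: R1=124+4=128
after ADD R4, 2: R4=13+2=15
CMP R4, 15  (cmp 15,15)
JLT loop: not taken
halt.

128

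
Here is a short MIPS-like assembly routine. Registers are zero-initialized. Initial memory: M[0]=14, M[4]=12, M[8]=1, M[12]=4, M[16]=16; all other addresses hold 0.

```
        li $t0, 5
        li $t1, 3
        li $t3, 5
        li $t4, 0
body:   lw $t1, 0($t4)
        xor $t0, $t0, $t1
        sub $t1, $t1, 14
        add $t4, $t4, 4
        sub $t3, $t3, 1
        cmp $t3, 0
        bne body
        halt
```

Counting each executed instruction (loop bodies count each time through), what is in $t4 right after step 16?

8

after li $t0, 5: $t0=5
after li $t1, 3: $t1=3
after li $t3, 5: $t3=5
after li $t4, 0: $t4=0
after lw $t1, 0($t4): $t1=M[0]=14
after xor $t0, $t0, $t1: $t0=5^14=11
after sub $t1, $t1, 14: $t1=14-14=0
after add $t4, $t4, 4: $t4=0+4=4
after sub $t3, $t3, 1: $t3=5-1=4
cmp $t3, 0  (cmp 4,0)
bne body: taken
after lw $t1, 0($t4): $t1=M[4]=12
after xor $t0, $t0, $t1: $t0=11^12=7
after sub $t1, $t1, 14: $t1=12-14=-2
after add $t4, $t4, 4: $t4=4+4=8
after sub $t3, $t3, 1: $t3=4-1=3
After step 16: $t4 = 8.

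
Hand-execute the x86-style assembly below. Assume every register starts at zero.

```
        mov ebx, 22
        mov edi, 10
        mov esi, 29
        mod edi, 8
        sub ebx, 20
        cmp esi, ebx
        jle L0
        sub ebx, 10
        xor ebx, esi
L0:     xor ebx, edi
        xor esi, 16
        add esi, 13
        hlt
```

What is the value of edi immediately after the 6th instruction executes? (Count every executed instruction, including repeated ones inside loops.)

2

ebx=22
edi=10
esi=29
edi=10%8=2
ebx=22-20=2
cmp esi, ebx  (cmp 29,2)
After step 6: edi = 2.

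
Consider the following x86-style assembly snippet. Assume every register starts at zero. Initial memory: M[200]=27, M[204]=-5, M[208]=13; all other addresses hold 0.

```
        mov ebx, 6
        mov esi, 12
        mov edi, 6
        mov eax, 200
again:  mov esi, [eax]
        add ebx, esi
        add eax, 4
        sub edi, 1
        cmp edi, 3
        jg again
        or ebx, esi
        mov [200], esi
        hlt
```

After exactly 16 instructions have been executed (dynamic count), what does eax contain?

after mov ebx, 6: ebx=6
after mov esi, 12: esi=12
after mov edi, 6: edi=6
after mov eax, 200: eax=200
after mov esi, [eax]: esi=M[200]=27
after add ebx, esi: ebx=6+27=33
after add eax, 4: eax=200+4=204
after sub edi, 1: edi=6-1=5
cmp edi, 3  (cmp 5,3)
jg again: taken
after mov esi, [eax]: esi=M[204]=-5
after add ebx, esi: ebx=33+(-5)=28
after add eax, 4: eax=204+4=208
after sub edi, 1: edi=5-1=4
cmp edi, 3  (cmp 4,3)
jg again: taken
After step 16: eax = 208.

208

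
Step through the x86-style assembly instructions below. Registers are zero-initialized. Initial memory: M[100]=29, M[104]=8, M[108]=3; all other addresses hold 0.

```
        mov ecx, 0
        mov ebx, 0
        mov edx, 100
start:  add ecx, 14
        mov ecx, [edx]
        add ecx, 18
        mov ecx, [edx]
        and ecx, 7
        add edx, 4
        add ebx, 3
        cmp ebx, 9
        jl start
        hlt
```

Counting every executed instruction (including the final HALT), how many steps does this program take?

mov ecx, 0 → ecx=0
mov ebx, 0 → ebx=0
mov edx, 100 → edx=100
add ecx, 14 → ecx=0+14=14
mov ecx, [edx] → ecx=M[100]=29
add ecx, 18 → ecx=29+18=47
mov ecx, [edx] → ecx=M[100]=29
and ecx, 7 → ecx=29&7=5
add edx, 4 → edx=100+4=104
add ebx, 3 → ebx=0+3=3
cmp ebx, 9  (cmp 3,9)
jl start: taken
add ecx, 14 → ecx=5+14=19
mov ecx, [edx] → ecx=M[104]=8
add ecx, 18 → ecx=8+18=26
mov ecx, [edx] → ecx=M[104]=8
and ecx, 7 → ecx=8&7=0
add edx, 4 → edx=104+4=108
add ebx, 3 → ebx=3+3=6
cmp ebx, 9  (cmp 6,9)
jl start: taken
add ecx, 14 → ecx=0+14=14
mov ecx, [edx] → ecx=M[108]=3
add ecx, 18 → ecx=3+18=21
mov ecx, [edx] → ecx=M[108]=3
and ecx, 7 → ecx=3&7=3
add edx, 4 → edx=108+4=112
add ebx, 3 → ebx=6+3=9
cmp ebx, 9  (cmp 9,9)
jl start: not taken
halt.
Total executed instructions: 31.

31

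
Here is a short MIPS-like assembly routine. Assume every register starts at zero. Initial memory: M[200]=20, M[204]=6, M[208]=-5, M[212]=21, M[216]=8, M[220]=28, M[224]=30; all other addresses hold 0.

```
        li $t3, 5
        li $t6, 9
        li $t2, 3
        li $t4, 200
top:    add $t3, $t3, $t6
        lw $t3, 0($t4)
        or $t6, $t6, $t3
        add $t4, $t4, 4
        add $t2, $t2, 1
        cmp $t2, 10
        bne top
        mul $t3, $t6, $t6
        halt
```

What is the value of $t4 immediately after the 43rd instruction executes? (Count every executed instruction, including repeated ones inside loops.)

after li $t3, 5: $t3=5
after li $t6, 9: $t6=9
after li $t2, 3: $t2=3
after li $t4, 200: $t4=200
after add $t3, $t3, $t6: $t3=5+9=14
after lw $t3, 0($t4): $t3=M[200]=20
after or $t6, $t6, $t3: $t6=9|20=29
after add $t4, $t4, 4: $t4=200+4=204
after add $t2, $t2, 1: $t2=3+1=4
cmp $t2, 10  (cmp 4,10)
bne top: taken
after add $t3, $t3, $t6: $t3=20+29=49
after lw $t3, 0($t4): $t3=M[204]=6
after or $t6, $t6, $t3: $t6=29|6=31
after add $t4, $t4, 4: $t4=204+4=208
after add $t2, $t2, 1: $t2=4+1=5
cmp $t2, 10  (cmp 5,10)
bne top: taken
after add $t3, $t3, $t6: $t3=6+31=37
after lw $t3, 0($t4): $t3=M[208]=-5
after or $t6, $t6, $t3: $t6=31|(-5)=-1
after add $t4, $t4, 4: $t4=208+4=212
after add $t2, $t2, 1: $t2=5+1=6
cmp $t2, 10  (cmp 6,10)
bne top: taken
after add $t3, $t3, $t6: $t3=(-5)+(-1)=-6
after lw $t3, 0($t4): $t3=M[212]=21
after or $t6, $t6, $t3: $t6=(-1)|21=-1
after add $t4, $t4, 4: $t4=212+4=216
after add $t2, $t2, 1: $t2=6+1=7
cmp $t2, 10  (cmp 7,10)
bne top: taken
after add $t3, $t3, $t6: $t3=21+(-1)=20
after lw $t3, 0($t4): $t3=M[216]=8
after or $t6, $t6, $t3: $t6=(-1)|8=-1
after add $t4, $t4, 4: $t4=216+4=220
after add $t2, $t2, 1: $t2=7+1=8
cmp $t2, 10  (cmp 8,10)
bne top: taken
after add $t3, $t3, $t6: $t3=8+(-1)=7
after lw $t3, 0($t4): $t3=M[220]=28
after or $t6, $t6, $t3: $t6=(-1)|28=-1
after add $t4, $t4, 4: $t4=220+4=224
After step 43: $t4 = 224.

224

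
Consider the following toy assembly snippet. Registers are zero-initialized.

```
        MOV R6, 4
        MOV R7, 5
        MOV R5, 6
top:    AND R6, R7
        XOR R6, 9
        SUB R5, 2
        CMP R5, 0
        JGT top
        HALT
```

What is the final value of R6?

R6=4
R7=5
R5=6
R6=4&5=4
R6=4^9=13
R5=6-2=4
CMP R5, 0  (cmp 4,0)
JGT top: taken
R6=13&5=5
R6=5^9=12
R5=4-2=2
CMP R5, 0  (cmp 2,0)
JGT top: taken
R6=12&5=4
R6=4^9=13
R5=2-2=0
CMP R5, 0  (cmp 0,0)
JGT top: not taken
halt.

13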